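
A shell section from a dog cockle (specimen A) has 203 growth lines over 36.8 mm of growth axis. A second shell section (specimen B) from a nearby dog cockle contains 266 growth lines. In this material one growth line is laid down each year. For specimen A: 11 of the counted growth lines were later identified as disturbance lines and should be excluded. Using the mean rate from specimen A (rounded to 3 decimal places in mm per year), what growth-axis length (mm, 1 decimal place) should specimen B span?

Specimen A: true growth line count = 203 − 11 = 192.
A: Extension rate ≈ 36.8 / 192 = 0.192 mm/year.
B's length ≈ 0.192 × 266 = 51.1 mm.

51.1 mm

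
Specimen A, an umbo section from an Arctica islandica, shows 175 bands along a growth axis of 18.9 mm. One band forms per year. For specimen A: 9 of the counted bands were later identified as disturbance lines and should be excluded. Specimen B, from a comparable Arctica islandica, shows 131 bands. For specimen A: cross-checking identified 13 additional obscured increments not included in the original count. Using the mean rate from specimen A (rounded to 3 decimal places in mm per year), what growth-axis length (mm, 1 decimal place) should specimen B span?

13.9 mm

Specimen A: after corrections the count is 175 − 9 + 13 = 179 bands.
A: Extension rate ≈ 18.9 / 179 = 0.106 mm per year.
Length of B = 0.106 × 131 = 13.9 mm.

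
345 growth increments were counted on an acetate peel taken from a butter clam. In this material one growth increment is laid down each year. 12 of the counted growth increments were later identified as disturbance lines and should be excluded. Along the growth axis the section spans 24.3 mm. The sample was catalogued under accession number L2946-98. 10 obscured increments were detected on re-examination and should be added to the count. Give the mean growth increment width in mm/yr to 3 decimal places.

0.071 mm/yr

Adjusted count: 345 − 12 + 10 = 343 growth increments.
Extension rate ≈ 24.3 / 343 = 0.071 mm/yr.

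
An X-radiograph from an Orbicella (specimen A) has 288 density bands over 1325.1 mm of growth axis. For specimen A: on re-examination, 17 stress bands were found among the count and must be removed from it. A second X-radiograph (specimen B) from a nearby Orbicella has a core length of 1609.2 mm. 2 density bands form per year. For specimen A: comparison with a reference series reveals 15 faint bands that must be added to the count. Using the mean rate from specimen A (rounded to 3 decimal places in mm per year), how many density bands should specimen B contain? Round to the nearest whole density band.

Specimen A: after corrections the count is 288 − 17 + 15 = 286 density bands.
Specimen A: 286 density bands at 2 per year is 286 / 2 = 143 years.
A: Extension rate ≈ 1325.1 / 143 = 9.266 mm per year.
Specimen B: 1609.2 mm / 9.266 mm per year = 173.67 years; at 2 density bands per year that is 173.67 × 2 ≈ 347 density bands.

347 density bands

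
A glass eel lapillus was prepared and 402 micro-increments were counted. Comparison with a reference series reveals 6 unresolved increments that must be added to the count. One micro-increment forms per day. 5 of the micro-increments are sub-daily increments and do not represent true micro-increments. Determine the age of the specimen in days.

403 days

After corrections the count is 402 − 5 + 6 = 403 micro-increments.
One micro-increment per day makes the duration 403 days.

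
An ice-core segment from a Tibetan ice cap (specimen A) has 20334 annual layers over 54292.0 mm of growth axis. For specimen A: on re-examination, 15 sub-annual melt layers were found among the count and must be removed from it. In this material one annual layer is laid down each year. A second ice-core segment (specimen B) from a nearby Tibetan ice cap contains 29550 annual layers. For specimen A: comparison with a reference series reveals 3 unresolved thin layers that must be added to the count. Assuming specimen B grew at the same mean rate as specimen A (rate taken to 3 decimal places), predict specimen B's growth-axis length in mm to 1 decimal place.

Specimen A: true annual layer count = 20334 − 15 + 3 = 20322.
A: Mean rate = 54292.0 mm / 20322 years ≈ 2.672 mm/yr.
B's length ≈ 2.672 × 29550 = 78957.6 mm.

78957.6 mm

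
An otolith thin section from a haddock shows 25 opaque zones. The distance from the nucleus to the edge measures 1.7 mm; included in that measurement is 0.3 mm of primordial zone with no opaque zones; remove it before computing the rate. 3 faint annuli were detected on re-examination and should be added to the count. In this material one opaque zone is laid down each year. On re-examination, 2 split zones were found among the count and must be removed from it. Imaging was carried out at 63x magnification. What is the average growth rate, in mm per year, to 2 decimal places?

0.05 mm per year

True opaque zone count = 25 − 2 + 3 = 26.
The growth record spans 1.7 − 0.3 = 1.4 mm.
1.4 mm over 26 years gives 1.4 / 26 ≈ 0.05 mm per year.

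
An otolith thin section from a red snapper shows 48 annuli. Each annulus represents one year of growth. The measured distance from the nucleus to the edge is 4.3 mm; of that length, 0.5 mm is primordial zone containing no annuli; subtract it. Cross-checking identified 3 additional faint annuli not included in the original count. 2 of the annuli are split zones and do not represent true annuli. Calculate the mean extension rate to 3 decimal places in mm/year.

0.078 mm/year

Correcting the raw count gives 48 − 2 + 3 = 49 true annuli.
Removing the 0.5 mm offcut leaves 4.3 − 0.5 = 3.8 mm.
3.8 mm over 49 years gives 3.8 / 49 ≈ 0.078 mm/year.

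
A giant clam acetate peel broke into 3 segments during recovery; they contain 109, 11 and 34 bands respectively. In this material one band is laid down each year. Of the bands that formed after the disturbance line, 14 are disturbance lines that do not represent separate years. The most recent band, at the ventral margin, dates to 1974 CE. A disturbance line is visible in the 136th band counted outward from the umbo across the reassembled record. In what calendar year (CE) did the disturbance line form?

Total bands = 109 + 11 + 34 = 154.
The disturbance line sits at band 136 from the umbo, so 154 − 136 = 18 bands formed after it.
18 − 14 false = 4 true bands after the disturbance line.
Counting back 4 years from 1974 CE places the disturbance line in 1974 − 4 = 1970 CE.

1970 CE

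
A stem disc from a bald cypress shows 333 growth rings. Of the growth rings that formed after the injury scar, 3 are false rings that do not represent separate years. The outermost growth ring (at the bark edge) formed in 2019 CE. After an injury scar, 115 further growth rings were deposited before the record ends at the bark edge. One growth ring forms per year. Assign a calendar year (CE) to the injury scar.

1907 CE

115 growth rings post-date the injury scar.
115 − 3 false = 112 true growth rings after the injury scar.
Counting back 112 years from 2019 CE places the injury scar in 2019 − 112 = 1907 CE.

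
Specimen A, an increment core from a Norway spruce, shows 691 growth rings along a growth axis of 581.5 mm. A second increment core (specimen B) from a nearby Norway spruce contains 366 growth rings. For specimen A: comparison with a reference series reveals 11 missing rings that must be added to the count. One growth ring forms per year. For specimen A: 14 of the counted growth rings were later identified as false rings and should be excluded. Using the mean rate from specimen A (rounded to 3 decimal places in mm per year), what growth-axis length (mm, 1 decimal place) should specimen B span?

Specimen A: after corrections the count is 691 − 14 + 11 = 688 growth rings.
A: Extension rate ≈ 581.5 / 688 = 0.845 mm per year.
Length of B = 0.845 × 366 = 309.3 mm.

309.3 mm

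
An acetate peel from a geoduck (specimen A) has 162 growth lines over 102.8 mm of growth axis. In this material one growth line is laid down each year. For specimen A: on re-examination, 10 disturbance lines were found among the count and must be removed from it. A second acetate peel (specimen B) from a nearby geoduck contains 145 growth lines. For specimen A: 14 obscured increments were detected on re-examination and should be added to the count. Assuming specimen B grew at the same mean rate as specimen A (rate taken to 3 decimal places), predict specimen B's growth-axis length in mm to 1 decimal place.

89.8 mm

Specimen A: true growth line count = 162 − 10 + 14 = 166.
A: Extension rate ≈ 102.8 / 166 = 0.619 mm/year.
B's length ≈ 0.619 × 145 = 89.8 mm.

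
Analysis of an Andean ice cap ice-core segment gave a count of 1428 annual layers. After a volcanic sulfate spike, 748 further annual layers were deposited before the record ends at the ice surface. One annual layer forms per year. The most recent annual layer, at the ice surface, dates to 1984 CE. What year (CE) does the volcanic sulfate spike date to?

1236 CE

748 annual layers post-date the volcanic sulfate spike.
1984 − 748 = 1236 CE.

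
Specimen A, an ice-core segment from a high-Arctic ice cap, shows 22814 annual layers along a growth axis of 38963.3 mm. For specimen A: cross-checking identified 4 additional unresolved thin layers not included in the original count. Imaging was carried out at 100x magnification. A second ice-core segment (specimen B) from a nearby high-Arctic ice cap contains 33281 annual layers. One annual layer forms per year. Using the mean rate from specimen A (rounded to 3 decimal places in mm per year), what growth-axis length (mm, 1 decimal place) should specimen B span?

Specimen A: adjusted count: 22814 + 4 = 22818 annual layers.
A: Extension rate ≈ 38963.3 / 22818 = 1.708 mm/yr.
Length of B = 1.708 × 33281 = 56843.9 mm.

56843.9 mm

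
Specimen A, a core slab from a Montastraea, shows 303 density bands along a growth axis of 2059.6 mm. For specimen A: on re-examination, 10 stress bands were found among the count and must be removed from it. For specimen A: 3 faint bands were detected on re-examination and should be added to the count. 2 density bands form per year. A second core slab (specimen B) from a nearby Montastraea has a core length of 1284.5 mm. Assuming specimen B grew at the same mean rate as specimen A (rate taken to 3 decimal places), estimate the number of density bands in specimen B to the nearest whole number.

Specimen A: true density band count = 303 − 10 + 3 = 296.
Specimen A: with 2 density bands per year, 296 / 2 = 148 years.
A: Mean rate = 2059.6 mm / 148 years ≈ 13.916 mm per year.
B spans 1284.5 / 13.916 = 92.30 years; at 2 density bands per year that is 92.30 × 2 ≈ 185 density bands.

185 density bands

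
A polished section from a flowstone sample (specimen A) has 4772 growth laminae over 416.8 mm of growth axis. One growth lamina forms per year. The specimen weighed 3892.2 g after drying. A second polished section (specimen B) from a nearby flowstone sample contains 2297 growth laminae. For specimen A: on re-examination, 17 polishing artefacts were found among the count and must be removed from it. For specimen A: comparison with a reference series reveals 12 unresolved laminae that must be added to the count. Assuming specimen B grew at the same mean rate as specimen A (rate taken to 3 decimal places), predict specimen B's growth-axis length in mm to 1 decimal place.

Specimen A: correcting the raw count gives 4772 − 17 + 12 = 4767 true growth laminae.
A: 416.8 mm over 4767 years gives 416.8 / 4767 ≈ 0.087 mm/yr.
For B, 0.087 mm/year × 2297 years = 199.8 mm.

199.8 mm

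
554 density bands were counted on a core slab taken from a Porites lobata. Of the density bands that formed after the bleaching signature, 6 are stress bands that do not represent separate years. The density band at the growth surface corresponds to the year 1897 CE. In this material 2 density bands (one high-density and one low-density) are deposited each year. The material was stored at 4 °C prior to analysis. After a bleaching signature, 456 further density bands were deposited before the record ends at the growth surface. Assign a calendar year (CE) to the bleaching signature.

1672 CE

There are 456 density bands younger than the bleaching signature.
Excluding 6 false density bands: 456 − 6 = 450.
With 2 density bands per year, 450 / 2 = 225 years.
Counting back 225 years from 1897 CE places the bleaching signature in 1897 − 225 = 1672 CE.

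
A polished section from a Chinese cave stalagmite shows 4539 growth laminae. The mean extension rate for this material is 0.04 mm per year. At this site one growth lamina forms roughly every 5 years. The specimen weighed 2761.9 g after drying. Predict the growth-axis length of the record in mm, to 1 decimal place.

907.8 mm

4539 growth laminae at 5 years each span 4539 × 5 = 22695 years.
22695 years at 0.04 mm/year gives 0.04 × 22695 = 907.8 mm.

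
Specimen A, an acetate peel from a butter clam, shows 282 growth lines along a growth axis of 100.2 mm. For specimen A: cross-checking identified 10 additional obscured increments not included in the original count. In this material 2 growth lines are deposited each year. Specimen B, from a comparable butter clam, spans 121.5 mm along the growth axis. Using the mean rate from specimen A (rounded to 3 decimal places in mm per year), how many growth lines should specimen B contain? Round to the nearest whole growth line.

354 growth lines

Specimen A: adjusted count: 282 + 10 = 292 growth lines.
Specimen A: with 2 growth lines per year, 292 / 2 = 146 years.
A: Mean rate = 100.2 mm / 146 years ≈ 0.686 mm per year.
B spans 121.5 / 0.686 = 177.11 years; at 2 growth lines per year that is 177.11 × 2 ≈ 354 growth lines.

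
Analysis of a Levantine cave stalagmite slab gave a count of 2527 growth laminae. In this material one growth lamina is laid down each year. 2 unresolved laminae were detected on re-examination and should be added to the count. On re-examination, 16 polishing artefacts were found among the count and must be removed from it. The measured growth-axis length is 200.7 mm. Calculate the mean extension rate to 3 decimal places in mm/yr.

0.080 mm/yr

Correcting the raw count gives 2527 − 16 + 2 = 2513 true growth laminae.
Mean rate = 200.7 mm / 2513 years ≈ 0.080 mm/yr.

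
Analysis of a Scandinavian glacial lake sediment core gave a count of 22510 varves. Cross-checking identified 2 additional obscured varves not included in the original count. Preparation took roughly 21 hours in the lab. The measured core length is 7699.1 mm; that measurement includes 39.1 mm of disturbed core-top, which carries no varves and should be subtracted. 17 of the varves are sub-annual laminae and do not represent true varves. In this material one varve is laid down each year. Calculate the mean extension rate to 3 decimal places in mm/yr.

0.341 mm/yr

Correcting the raw count gives 22510 − 17 + 2 = 22495 true varves.
The growth record spans 7699.1 − 39.1 = 7660.0 mm.
Extension rate ≈ 7660.0 / 22495 = 0.341 mm/yr.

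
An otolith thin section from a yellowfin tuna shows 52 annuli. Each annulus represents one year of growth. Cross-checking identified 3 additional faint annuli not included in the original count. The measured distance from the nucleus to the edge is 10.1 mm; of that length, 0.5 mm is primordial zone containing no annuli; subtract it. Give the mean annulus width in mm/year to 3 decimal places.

0.175 mm/year

Correcting the raw count gives 52 + 3 = 55 true annuli.
The growth record spans 10.1 − 0.5 = 9.6 mm.
Extension rate ≈ 9.6 / 55 = 0.175 mm/year.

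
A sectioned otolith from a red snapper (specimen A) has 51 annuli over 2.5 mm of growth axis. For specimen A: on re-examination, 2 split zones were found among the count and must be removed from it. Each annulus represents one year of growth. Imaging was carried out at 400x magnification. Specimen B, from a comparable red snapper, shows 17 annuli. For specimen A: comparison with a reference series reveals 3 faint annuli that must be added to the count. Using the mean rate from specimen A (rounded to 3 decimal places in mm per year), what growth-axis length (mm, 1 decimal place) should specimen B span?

0.8 mm

Specimen A: after corrections the count is 51 − 2 + 3 = 52 annuli.
A: Mean rate = 2.5 mm / 52 years ≈ 0.048 mm/year.
B's length ≈ 0.048 × 17 = 0.8 mm.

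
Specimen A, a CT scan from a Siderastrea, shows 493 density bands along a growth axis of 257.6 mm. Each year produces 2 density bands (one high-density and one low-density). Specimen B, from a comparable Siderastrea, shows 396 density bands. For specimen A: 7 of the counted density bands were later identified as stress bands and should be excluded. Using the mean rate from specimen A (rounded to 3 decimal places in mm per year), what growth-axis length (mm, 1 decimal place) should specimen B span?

Specimen A: after corrections the count is 493 − 7 = 486 density bands.
Specimen A: with 2 density bands per year, 486 / 2 = 243 years.
A: Mean rate = 257.6 mm / 243 years ≈ 1.060 mm per year.
Specimen B: dividing by 2 density bands per year: 396 / 2 = 198 years. Length of B = 1.060 × 198 = 209.9 mm.

209.9 mm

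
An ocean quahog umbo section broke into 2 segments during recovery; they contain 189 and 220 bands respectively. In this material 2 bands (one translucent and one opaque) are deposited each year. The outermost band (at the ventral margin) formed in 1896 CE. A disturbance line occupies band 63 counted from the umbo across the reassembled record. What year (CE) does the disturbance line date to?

1723 CE

Total bands = 189 + 220 = 409.
The disturbance line sits at band 63 from the umbo, so 409 − 63 = 346 bands formed after it.
346 bands at 2 per year is 346 / 2 = 173 years.
1896 − 173 = 1723 CE.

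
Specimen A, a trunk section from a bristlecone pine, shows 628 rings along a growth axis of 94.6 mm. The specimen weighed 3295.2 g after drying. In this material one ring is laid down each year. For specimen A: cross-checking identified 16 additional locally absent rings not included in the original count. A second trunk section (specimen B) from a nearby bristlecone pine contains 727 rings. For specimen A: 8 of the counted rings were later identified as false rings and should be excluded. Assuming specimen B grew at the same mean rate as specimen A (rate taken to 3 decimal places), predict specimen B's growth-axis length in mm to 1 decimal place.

108.3 mm

Specimen A: after corrections the count is 628 − 8 + 16 = 636 rings.
A: Extension rate ≈ 94.6 / 636 = 0.149 mm/year.
For B, 0.149 mm/year × 727 years = 108.3 mm.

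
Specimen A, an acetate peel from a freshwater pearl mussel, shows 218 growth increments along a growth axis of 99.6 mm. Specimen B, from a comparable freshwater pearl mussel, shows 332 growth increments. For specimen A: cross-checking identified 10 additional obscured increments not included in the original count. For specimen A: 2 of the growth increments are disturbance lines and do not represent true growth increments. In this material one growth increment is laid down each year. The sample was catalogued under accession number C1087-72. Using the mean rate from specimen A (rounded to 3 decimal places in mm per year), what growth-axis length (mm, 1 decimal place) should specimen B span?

146.4 mm

Specimen A: after corrections the count is 218 − 2 + 10 = 226 growth increments.
A: Mean rate = 99.6 mm / 226 years ≈ 0.441 mm/year.
B's length ≈ 0.441 × 332 = 146.4 mm.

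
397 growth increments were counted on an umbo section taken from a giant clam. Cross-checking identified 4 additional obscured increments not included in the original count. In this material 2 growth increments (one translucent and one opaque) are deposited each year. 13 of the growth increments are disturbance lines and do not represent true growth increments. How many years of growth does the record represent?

194 years

True growth increment count = 397 − 13 + 4 = 388.
With 2 growth increments per year, 388 / 2 = 194 years.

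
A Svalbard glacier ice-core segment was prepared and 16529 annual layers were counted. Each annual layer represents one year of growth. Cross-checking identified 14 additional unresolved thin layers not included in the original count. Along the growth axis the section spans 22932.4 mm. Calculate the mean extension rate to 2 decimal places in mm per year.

After corrections the count is 16529 + 14 = 16543 annual layers.
Extension rate ≈ 22932.4 / 16543 = 1.39 mm per year.

1.39 mm per year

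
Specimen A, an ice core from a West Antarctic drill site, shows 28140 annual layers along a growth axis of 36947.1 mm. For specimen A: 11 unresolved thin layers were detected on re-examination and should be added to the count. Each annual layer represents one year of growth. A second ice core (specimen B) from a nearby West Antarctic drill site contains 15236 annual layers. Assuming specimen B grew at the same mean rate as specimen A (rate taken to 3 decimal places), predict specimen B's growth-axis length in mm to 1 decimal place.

Specimen A: correcting the raw count gives 28140 + 11 = 28151 true annual layers.
A: Mean rate = 36947.1 mm / 28151 years ≈ 1.312 mm/yr.
For B, 1.312 mm/year × 15236 years = 19989.6 mm.

19989.6 mm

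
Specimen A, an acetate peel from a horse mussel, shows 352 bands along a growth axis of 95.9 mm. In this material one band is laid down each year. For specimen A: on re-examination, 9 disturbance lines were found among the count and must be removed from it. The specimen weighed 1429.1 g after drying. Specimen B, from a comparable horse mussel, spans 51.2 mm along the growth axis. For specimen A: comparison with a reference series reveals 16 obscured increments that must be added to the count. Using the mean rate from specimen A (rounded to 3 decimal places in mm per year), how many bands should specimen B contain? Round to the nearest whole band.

Specimen A: correcting the raw count gives 352 − 9 + 16 = 359 true bands.
A: Mean rate = 95.9 mm / 359 years ≈ 0.267 mm per year.
Specimen B: 51.2 mm / 0.267 mm per year = 191.76 years ≈ 192 bands.

192 bands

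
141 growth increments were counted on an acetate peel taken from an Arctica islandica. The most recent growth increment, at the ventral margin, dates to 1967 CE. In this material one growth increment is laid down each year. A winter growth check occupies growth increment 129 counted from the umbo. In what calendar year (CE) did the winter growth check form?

The winter growth check sits at growth increment 129 from the umbo, so 141 − 129 = 12 growth increments formed after it.
1967 − 12 = 1955 CE.

1955 CE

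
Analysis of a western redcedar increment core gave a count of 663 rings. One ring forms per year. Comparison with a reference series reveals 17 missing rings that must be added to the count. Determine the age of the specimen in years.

Correcting the raw count gives 663 + 17 = 680 true rings.
With a one-to-one ring periodicity this is 680 years.

680 yr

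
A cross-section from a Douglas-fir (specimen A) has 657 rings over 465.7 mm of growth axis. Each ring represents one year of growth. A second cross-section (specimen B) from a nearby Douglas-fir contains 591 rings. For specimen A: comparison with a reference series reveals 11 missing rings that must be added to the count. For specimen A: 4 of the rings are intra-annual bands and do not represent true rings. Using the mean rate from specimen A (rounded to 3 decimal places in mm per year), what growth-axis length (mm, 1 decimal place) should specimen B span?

Specimen A: correcting the raw count gives 657 − 4 + 11 = 664 true rings.
A: 465.7 mm over 664 years gives 465.7 / 664 ≈ 0.701 mm/year.
For B, 0.701 mm/year × 591 years = 414.3 mm.

414.3 mm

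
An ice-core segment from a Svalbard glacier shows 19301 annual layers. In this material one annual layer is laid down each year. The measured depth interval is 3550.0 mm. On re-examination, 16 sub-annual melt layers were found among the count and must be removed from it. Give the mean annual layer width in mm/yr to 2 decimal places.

0.18 mm/yr

Adjusted count: 19301 − 16 = 19285 annual layers.
3550.0 mm over 19285 years gives 3550.0 / 19285 ≈ 0.18 mm/yr.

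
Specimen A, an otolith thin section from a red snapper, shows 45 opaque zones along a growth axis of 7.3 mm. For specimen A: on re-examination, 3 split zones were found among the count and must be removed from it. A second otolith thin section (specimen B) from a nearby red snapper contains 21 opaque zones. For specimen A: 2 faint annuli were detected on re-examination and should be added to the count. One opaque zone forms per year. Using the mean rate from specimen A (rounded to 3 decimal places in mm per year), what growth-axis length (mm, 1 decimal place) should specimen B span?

3.5 mm

Specimen A: true opaque zone count = 45 − 3 + 2 = 44.
A: 7.3 mm over 44 years gives 7.3 / 44 ≈ 0.166 mm/year.
Length of B = 0.166 × 21 = 3.5 mm.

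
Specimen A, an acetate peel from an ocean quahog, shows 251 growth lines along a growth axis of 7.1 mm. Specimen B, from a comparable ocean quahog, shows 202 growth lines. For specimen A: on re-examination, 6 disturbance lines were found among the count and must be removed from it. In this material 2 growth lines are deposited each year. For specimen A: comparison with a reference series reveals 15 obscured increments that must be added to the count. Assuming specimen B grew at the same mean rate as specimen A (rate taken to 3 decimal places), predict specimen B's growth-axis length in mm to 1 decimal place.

5.6 mm

Specimen A: after corrections the count is 251 − 6 + 15 = 260 growth lines.
Specimen A: 260 growth lines at 2 per year is 260 / 2 = 130 years.
A: Extension rate ≈ 7.1 / 130 = 0.055 mm per year.
Specimen B: 202 growth lines at 2 per year is 202 / 2 = 101 years. For B, 0.055 mm/year × 101 years = 5.6 mm.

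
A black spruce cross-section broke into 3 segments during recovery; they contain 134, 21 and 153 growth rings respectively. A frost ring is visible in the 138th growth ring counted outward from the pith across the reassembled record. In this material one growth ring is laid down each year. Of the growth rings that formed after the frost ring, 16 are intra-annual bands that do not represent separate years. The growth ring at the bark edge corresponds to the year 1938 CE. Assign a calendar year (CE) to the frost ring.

1784 CE

Total growth rings = 134 + 21 + 153 = 308.
308 − 138 = 170 growth rings lie beyond the frost ring toward the bark edge.
Excluding 16 false growth rings: 170 − 16 = 154.
Counting back 154 years from 1938 CE places the frost ring in 1938 − 154 = 1784 CE.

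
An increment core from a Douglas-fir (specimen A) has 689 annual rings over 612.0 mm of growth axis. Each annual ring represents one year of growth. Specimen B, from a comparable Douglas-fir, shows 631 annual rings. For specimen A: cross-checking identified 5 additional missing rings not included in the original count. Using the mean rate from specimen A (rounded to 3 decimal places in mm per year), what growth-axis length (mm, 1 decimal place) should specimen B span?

556.5 mm

Specimen A: true annual ring count = 689 + 5 = 694.
A: 612.0 mm over 694 years gives 612.0 / 694 ≈ 0.882 mm per year.
B's length ≈ 0.882 × 631 = 556.5 mm.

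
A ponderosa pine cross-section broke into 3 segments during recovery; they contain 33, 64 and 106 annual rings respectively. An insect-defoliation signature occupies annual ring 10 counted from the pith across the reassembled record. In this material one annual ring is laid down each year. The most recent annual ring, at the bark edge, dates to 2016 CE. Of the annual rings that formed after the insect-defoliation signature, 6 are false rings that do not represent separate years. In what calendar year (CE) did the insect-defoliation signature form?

Total annual rings = 33 + 64 + 106 = 203.
Between annual ring 10 and the bark edge there are 203 − 10 = 193 annual rings.
Removing the 6 false annual rings leaves 193 − 6 = 187 true annual rings beyond the insect-defoliation signature.
Counting back 187 years from 2016 CE places the insect-defoliation signature in 2016 − 187 = 1829 CE.

1829 CE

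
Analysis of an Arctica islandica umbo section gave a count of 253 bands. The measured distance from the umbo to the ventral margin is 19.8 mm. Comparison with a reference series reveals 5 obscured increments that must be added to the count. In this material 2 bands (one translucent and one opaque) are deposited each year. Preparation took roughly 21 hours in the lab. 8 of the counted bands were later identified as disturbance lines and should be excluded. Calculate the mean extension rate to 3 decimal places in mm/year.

0.158 mm/year

Correcting the raw count gives 253 − 8 + 5 = 250 true bands.
With 2 bands per year, 250 / 2 = 125 years.
Extension rate ≈ 19.8 / 125 = 0.158 mm/year.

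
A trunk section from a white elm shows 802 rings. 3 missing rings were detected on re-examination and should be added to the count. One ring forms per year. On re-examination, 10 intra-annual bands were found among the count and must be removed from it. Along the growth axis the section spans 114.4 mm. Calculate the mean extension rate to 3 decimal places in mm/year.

After corrections the count is 802 − 10 + 3 = 795 rings.
Extension rate ≈ 114.4 / 795 = 0.144 mm/year.

0.144 mm/year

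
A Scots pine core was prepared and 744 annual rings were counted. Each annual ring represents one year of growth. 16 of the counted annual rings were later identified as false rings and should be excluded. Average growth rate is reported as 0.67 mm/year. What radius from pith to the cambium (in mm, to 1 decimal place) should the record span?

Correcting the raw count gives 744 − 16 = 728 true annual rings.
Length ≈ 0.67 × 728 = 487.8 mm.

487.8 mm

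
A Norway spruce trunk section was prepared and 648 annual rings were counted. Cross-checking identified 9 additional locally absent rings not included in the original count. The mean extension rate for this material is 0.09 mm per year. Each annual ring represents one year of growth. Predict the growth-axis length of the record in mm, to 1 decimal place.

Adjusted count: 648 + 9 = 657 annual rings.
657 years at 0.09 mm/year gives 0.09 × 657 = 59.1 mm.

59.1 mm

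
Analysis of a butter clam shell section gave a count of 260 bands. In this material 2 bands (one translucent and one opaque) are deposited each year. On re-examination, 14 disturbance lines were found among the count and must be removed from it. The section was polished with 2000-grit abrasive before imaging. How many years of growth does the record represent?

Adjusted count: 260 − 14 = 246 bands.
With 2 bands per year, 246 / 2 = 123 years.

123 yr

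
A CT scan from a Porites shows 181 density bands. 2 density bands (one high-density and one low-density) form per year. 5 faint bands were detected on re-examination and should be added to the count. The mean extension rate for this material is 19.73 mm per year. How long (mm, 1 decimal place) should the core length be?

True density band count = 181 + 5 = 186.
Dividing by 2 density bands per year: 186 / 2 = 93 years.
Length ≈ 19.73 × 93 = 1834.9 mm.

1834.9 mm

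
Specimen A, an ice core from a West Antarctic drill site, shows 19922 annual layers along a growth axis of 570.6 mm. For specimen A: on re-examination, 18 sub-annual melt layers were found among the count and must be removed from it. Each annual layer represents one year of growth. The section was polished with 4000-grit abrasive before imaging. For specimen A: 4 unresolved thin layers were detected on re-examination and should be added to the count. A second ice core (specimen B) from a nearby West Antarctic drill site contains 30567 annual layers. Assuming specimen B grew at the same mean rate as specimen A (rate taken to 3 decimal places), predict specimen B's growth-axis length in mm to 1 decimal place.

886.4 mm

Specimen A: after corrections the count is 19922 − 18 + 4 = 19908 annual layers.
A: Extension rate ≈ 570.6 / 19908 = 0.029 mm per year.
For B, 0.029 mm/year × 30567 years = 886.4 mm.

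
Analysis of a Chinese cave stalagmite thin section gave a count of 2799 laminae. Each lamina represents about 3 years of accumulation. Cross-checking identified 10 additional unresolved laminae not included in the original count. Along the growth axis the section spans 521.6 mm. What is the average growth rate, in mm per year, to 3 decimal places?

True lamina count = 2799 + 10 = 2809.
Multiplying by 3 years per lamina: 2809 × 3 = 8427 years.
Mean rate = 521.6 mm / 8427 years ≈ 0.062 mm per year.

0.062 mm per year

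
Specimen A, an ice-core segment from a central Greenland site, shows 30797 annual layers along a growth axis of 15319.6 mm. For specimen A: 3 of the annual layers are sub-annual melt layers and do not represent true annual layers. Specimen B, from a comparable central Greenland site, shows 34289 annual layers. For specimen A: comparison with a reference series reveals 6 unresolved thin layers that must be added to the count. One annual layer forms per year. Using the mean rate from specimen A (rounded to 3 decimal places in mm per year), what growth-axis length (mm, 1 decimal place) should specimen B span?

Specimen A: adjusted count: 30797 − 3 + 6 = 30800 annual layers.
A: Extension rate ≈ 15319.6 / 30800 = 0.497 mm per year.
Length of B = 0.497 × 34289 = 17041.6 mm.

17041.6 mm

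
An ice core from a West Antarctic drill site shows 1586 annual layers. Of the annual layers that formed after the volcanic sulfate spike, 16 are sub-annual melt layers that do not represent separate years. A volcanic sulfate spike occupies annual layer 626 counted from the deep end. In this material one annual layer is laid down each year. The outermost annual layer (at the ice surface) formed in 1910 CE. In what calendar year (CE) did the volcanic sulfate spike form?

Between annual layer 626 and the ice surface there are 1586 − 626 = 960 annual layers.
Excluding 16 false annual layers: 960 − 16 = 944.
The annual layer at the ice surface is 1910 CE, so the volcanic sulfate spike dates to 1910 − 944 = 966 CE.

966 CE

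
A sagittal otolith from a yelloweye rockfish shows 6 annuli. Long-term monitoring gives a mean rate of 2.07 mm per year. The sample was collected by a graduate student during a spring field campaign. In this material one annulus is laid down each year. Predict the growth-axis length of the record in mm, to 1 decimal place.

The record spans 6 years at 2.07 mm per year.
Predicted length = 2.07 mm/year × 6 years = 12.4 mm.

12.4 mm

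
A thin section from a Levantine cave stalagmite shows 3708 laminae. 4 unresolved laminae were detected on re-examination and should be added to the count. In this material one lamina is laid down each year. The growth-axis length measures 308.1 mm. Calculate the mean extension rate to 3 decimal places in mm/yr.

0.083 mm/yr

Adjusted count: 3708 + 4 = 3712 laminae.
Extension rate ≈ 308.1 / 3712 = 0.083 mm/yr.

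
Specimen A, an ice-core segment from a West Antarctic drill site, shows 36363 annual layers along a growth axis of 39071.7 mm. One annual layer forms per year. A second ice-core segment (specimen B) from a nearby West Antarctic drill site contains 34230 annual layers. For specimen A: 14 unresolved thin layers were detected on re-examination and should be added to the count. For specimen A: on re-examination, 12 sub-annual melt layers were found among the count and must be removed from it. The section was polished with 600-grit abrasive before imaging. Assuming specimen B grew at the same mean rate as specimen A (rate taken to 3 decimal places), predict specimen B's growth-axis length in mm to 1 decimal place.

36763.0 mm

Specimen A: true annual layer count = 36363 − 12 + 14 = 36365.
A: Extension rate ≈ 39071.7 / 36365 = 1.074 mm per year.
B's length ≈ 1.074 × 34230 = 36763.0 mm.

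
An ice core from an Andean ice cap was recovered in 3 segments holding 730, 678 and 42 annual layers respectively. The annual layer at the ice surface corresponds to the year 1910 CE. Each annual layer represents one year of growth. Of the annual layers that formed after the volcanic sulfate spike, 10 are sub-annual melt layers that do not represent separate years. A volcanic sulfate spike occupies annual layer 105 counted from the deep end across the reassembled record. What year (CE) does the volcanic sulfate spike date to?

575 CE

Total annual layers = 730 + 678 + 42 = 1450.
1450 − 105 = 1345 annual layers lie beyond the volcanic sulfate spike toward the ice surface.
1345 − 10 false = 1335 true annual layers after the volcanic sulfate spike.
Counting back 1335 years from 1910 CE places the volcanic sulfate spike in 1910 − 1335 = 575 CE.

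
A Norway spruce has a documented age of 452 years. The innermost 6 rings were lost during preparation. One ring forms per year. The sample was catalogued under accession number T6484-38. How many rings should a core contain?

One ring per year gives 452 rings over 452 years.
Less the 6 uncaptured rings: 452 − 6 = 446.

446 rings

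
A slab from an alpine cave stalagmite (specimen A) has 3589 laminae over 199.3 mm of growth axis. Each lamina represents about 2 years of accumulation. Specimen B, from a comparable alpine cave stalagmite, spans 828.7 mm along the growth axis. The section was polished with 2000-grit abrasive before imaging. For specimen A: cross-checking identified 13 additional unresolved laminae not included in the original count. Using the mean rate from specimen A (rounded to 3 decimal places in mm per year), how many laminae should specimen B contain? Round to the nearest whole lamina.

14798 laminae

Specimen A: adjusted count: 3589 + 13 = 3602 laminae.
Specimen A: 3602 laminae at 2 years each span 3602 × 2 = 7204 years.
A: 199.3 mm over 7204 years gives 199.3 / 7204 ≈ 0.028 mm/yr.
B spans 828.7 / 0.028 = 29596.43 years; at 2 years per lamina that is 29596.43 / 2 ≈ 14798 laminae.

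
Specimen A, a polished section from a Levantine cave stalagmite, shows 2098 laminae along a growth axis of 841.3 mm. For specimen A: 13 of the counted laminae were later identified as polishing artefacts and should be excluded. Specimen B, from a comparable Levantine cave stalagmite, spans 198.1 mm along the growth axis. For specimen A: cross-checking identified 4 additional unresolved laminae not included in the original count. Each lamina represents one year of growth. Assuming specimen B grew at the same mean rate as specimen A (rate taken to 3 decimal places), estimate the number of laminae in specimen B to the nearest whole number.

Specimen A: correcting the raw count gives 2098 − 13 + 4 = 2089 true laminae.
A: 841.3 mm over 2089 years gives 841.3 / 2089 ≈ 0.403 mm/year.
B spans 198.1 / 0.403 = 491.56 years ≈ 492 laminae.

492 laminae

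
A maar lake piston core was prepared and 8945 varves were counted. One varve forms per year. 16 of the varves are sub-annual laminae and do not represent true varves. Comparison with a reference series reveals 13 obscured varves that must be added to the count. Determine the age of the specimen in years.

Correcting the raw count gives 8945 − 16 + 13 = 8942 true varves.
At one varve per year, that is 8942 years.

8942 years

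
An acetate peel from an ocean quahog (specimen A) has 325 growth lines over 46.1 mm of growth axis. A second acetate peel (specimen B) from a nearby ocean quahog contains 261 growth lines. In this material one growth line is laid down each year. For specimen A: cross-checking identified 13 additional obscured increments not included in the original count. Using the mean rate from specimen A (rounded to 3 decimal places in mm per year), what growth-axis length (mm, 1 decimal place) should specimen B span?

35.5 mm

Specimen A: correcting the raw count gives 325 + 13 = 338 true growth lines.
A: Extension rate ≈ 46.1 / 338 = 0.136 mm per year.
Length of B = 0.136 × 261 = 35.5 mm.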